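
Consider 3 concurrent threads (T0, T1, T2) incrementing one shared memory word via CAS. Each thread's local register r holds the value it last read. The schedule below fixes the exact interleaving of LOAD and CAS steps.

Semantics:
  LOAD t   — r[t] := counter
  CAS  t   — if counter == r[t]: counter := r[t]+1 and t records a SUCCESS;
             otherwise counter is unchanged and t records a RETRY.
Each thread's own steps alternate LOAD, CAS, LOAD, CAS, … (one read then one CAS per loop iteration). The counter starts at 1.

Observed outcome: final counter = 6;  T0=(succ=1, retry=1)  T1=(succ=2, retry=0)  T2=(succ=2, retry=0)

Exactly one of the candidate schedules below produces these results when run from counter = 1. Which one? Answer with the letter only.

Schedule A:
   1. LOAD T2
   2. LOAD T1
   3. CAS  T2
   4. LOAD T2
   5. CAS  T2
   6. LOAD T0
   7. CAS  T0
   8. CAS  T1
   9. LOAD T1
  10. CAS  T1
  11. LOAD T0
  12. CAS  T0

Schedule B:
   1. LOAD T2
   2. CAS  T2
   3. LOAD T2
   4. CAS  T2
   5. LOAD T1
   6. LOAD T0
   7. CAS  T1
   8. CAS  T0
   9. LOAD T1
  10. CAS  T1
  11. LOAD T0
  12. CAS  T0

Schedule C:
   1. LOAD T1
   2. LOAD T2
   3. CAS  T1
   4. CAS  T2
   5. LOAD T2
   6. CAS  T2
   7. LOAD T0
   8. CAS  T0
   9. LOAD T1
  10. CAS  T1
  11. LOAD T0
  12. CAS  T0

Tracing schedule B:
#1 T2 reads 1
#2 T2 CAS(1→2) writes; counter now 2
#3 T2 reads 2
#4 T2 CAS(2→3) writes; counter now 3
#5 T1 reads 3
#6 T0 reads 3
#7 T1 CAS(3→4) writes; counter now 4
#8 T0 CAS(3→4) fails; counter now 4
#9 T1 reads 4
#10 T1 CAS(4→5) writes; counter now 5
#11 T0 reads 5
#12 T0 CAS(5→6) writes; counter now 6

B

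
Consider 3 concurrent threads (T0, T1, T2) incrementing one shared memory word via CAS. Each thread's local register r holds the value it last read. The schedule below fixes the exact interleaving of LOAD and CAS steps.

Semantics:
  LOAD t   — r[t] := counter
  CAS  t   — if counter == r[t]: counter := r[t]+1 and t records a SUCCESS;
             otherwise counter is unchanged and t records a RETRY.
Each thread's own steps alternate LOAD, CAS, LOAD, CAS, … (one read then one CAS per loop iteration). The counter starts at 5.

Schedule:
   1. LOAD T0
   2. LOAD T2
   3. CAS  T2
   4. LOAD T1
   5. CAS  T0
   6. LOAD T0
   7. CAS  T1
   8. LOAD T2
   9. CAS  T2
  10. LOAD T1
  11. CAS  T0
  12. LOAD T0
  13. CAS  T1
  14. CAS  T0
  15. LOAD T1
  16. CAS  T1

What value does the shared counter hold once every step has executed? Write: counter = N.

[1] T0.load  rd  (counter 5, T0.r 5)
[2] T2.load  rd  (counter 5, T2.r 5)
[3] T2.cas  hit  (counter 6, T2.r 5)
[4] T1.load  rd  (counter 6, T1.r 6)
[5] T0.cas  miss  (counter 6, T0.r 5)
[6] T0.load  rd  (counter 6, T0.r 6)
[7] T1.cas  hit  (counter 7, T1.r 6)
[8] T2.load  rd  (counter 7, T2.r 7)
[9] T2.cas  hit  (counter 8, T2.r 7)
[10] T1.load  rd  (counter 8, T1.r 8)
[11] T0.cas  miss  (counter 8, T0.r 6)
[12] T0.load  rd  (counter 8, T0.r 8)
[13] T1.cas  hit  (counter 9, T1.r 8)
[14] T0.cas  miss  (counter 9, T0.r 8)
[15] T1.load  rd  (counter 9, T1.r 9)
[16] T1.cas  hit  (counter 10, T1.r 9)

counter = 10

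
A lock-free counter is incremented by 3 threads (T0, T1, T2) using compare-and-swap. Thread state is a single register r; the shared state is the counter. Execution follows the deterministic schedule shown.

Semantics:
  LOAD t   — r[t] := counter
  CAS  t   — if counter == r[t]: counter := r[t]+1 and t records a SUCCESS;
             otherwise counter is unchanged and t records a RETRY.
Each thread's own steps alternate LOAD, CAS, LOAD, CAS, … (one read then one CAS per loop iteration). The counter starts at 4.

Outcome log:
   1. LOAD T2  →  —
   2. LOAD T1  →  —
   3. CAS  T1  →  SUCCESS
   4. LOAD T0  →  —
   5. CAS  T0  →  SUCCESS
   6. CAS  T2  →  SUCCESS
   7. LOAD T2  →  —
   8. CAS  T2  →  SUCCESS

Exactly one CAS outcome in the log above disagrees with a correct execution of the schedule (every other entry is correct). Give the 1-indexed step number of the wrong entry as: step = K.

Re-executing:
#1 T2 reads 4
#2 T1 reads 4
#3 T1 CAS(4→5) writes; counter now 5
#4 T0 reads 5
#5 T0 CAS(5→6) writes; counter now 6
#6 T2 CAS(4→5) fails; counter now 6
#7 T2 reads 6
#8 T2 CAS(6→7) writes; counter now 7
Log disagrees first at step 6.

step = 6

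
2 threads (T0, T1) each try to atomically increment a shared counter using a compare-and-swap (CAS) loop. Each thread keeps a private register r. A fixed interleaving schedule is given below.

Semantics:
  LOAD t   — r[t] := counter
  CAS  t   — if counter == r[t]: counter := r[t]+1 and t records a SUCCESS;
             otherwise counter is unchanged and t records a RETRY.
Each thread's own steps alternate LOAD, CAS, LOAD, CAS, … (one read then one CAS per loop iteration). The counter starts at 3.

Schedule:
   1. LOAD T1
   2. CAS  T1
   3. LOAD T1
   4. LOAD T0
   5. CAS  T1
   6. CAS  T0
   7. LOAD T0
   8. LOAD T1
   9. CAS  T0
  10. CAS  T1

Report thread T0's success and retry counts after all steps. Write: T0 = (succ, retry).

T0 = (1, 1)

#1 T1 reads 3
#2 T1 CAS(3→4) writes; counter now 4
#3 T1 reads 4
#4 T0 reads 4
#5 T1 CAS(4→5) writes; counter now 5
#6 T0 CAS(4→5) fails; counter now 5
#7 T0 reads 5
#8 T1 reads 5
#9 T0 CAS(5→6) writes; counter now 6
#10 T1 CAS(5→6) fails; counter now 6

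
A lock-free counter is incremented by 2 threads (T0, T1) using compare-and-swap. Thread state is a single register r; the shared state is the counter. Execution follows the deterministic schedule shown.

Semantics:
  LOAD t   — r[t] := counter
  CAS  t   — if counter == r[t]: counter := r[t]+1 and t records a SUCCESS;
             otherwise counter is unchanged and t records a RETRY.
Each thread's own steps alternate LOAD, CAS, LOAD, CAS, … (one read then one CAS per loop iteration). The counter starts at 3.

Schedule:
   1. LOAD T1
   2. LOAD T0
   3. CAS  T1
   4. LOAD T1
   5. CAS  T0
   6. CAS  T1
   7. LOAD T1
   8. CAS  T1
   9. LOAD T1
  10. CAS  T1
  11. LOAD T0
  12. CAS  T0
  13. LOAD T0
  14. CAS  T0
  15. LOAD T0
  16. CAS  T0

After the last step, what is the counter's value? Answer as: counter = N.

counter = 10

T1 LOAD — after: cnt=3, r=3 — load
T0 LOAD — after: cnt=3, r=3 — load
T1 CAS — after: cnt=4, r=3 — ok
T1 LOAD — after: cnt=4, r=4 — load
T0 CAS — after: cnt=4, r=3 — retry
T1 CAS — after: cnt=5, r=4 — ok
T1 LOAD — after: cnt=5, r=5 — load
T1 CAS — after: cnt=6, r=5 — ok
T1 LOAD — after: cnt=6, r=6 — load
T1 CAS — after: cnt=7, r=6 — ok
T0 LOAD — after: cnt=7, r=7 — load
T0 CAS — after: cnt=8, r=7 — ok
T0 LOAD — after: cnt=8, r=8 — load
T0 CAS — after: cnt=9, r=8 — ok
T0 LOAD — after: cnt=9, r=9 — load
T0 CAS — after: cnt=10, r=9 — ok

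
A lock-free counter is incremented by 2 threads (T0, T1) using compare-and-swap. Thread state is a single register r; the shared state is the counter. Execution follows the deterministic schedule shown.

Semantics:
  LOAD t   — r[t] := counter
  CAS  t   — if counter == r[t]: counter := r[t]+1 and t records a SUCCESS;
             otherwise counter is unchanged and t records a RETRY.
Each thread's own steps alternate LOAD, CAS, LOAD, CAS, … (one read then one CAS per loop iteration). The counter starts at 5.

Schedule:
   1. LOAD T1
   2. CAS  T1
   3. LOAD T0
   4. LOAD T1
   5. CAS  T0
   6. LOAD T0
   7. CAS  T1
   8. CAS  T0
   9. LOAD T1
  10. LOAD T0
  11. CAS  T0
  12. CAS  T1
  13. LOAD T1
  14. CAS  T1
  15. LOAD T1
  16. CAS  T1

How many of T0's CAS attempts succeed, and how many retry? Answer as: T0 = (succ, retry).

#1 T1 reads 5
#2 T1 CAS(5→6) writes; counter now 6
#3 T0 reads 6
#4 T1 reads 6
#5 T0 CAS(6→7) writes; counter now 7
#6 T0 reads 7
#7 T1 CAS(6→7) fails; counter now 7
#8 T0 CAS(7→8) writes; counter now 8
#9 T1 reads 8
#10 T0 reads 8
#11 T0 CAS(8→9) writes; counter now 9
#12 T1 CAS(8→9) fails; counter now 9
#13 T1 reads 9
#14 T1 CAS(9→10) writes; counter now 10
#15 T1 reads 10
#16 T1 CAS(10→11) writes; counter now 11

T0 = (3, 0)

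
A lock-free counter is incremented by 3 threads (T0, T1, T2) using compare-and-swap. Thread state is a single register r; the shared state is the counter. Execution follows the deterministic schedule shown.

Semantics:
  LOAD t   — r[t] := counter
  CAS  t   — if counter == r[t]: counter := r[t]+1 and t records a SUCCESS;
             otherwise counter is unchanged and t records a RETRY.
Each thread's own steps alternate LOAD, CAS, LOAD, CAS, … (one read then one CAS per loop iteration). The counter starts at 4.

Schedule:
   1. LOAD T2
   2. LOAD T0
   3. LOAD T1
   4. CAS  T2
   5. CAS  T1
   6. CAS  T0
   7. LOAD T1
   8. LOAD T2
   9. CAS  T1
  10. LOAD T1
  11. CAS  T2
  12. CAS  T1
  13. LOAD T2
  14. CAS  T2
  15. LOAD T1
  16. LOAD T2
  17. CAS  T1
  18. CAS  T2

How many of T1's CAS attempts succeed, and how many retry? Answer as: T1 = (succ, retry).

T1 = (3, 1)

#1 T2 reads 4
#2 T0 reads 4
#3 T1 reads 4
#4 T2 CAS(4→5) writes; counter now 5
#5 T1 CAS(4→5) fails; counter now 5
#6 T0 CAS(4→5) fails; counter now 5
#7 T1 reads 5
#8 T2 reads 5
#9 T1 CAS(5→6) writes; counter now 6
#10 T1 reads 6
#11 T2 CAS(5→6) fails; counter now 6
#12 T1 CAS(6→7) writes; counter now 7
#13 T2 reads 7
#14 T2 CAS(7→8) writes; counter now 8
#15 T1 reads 8
#16 T2 reads 8
#17 T1 CAS(8→9) writes; counter now 9
#18 T2 CAS(8→9) fails; counter now 9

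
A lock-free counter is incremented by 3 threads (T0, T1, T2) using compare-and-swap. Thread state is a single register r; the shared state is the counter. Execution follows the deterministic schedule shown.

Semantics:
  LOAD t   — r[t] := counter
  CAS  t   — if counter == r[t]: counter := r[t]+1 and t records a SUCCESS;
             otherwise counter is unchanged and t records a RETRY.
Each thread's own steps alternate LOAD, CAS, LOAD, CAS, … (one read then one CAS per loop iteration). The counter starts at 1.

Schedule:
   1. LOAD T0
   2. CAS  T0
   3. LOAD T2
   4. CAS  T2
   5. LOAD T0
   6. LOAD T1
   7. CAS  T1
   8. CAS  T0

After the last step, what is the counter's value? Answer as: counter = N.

step 1: T0 LOAD ⇒ load; ctr=1 reg=1
step 2: T0 CAS ⇒ ok; ctr=2 reg=1
step 3: T2 LOAD ⇒ load; ctr=2 reg=2
step 4: T2 CAS ⇒ ok; ctr=3 reg=2
step 5: T0 LOAD ⇒ load; ctr=3 reg=3
step 6: T1 LOAD ⇒ load; ctr=3 reg=3
step 7: T1 CAS ⇒ ok; ctr=4 reg=3
step 8: T0 CAS ⇒ retry; ctr=4 reg=3

counter = 4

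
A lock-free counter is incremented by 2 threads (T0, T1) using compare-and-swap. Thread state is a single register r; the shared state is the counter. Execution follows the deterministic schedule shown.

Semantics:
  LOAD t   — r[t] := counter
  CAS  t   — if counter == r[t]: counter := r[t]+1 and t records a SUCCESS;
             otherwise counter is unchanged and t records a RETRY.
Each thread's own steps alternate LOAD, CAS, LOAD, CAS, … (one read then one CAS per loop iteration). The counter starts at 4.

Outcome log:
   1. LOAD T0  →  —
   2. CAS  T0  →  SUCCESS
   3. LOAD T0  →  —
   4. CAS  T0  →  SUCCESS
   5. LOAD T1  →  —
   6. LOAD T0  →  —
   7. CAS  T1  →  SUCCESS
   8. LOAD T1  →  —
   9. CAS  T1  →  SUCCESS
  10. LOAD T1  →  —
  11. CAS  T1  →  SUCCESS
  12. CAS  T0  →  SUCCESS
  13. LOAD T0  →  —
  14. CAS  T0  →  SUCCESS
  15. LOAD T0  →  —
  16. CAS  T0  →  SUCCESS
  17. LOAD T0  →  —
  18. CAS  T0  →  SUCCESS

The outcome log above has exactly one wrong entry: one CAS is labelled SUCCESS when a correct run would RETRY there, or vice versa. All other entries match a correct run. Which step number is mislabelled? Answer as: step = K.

step = 12

Correct run:
   1) LOAD T0:  M=4  r_T0=4
   2) CAS  T0:  M=5  r_T0=4 ✓
   3) LOAD T0:  M=5  r_T0=5
   4) CAS  T0:  M=6  r_T0=5 ✓
   5) LOAD T1:  M=6  r_T1=6
   6) LOAD T0:  M=6  r_T0=6
   7) CAS  T1:  M=7  r_T1=6 ✓
   8) LOAD T1:  M=7  r_T1=7
   9) CAS  T1:  M=8  r_T1=7 ✓
  10) LOAD T1:  M=8  r_T1=8
  11) CAS  T1:  M=9  r_T1=8 ✓
  12) CAS  T0:  M=9  r_T0=6 ✗
  13) LOAD T0:  M=9  r_T0=9
  14) CAS  T0:  M=10  r_T0=9 ✓
  15) LOAD T0:  M=10  r_T0=10
  16) CAS  T0:  M=11  r_T0=10 ✓
  17) LOAD T0:  M=11  r_T0=11
  18) CAS  T0:  M=12  r_T0=11 ✓
Mismatch at 12.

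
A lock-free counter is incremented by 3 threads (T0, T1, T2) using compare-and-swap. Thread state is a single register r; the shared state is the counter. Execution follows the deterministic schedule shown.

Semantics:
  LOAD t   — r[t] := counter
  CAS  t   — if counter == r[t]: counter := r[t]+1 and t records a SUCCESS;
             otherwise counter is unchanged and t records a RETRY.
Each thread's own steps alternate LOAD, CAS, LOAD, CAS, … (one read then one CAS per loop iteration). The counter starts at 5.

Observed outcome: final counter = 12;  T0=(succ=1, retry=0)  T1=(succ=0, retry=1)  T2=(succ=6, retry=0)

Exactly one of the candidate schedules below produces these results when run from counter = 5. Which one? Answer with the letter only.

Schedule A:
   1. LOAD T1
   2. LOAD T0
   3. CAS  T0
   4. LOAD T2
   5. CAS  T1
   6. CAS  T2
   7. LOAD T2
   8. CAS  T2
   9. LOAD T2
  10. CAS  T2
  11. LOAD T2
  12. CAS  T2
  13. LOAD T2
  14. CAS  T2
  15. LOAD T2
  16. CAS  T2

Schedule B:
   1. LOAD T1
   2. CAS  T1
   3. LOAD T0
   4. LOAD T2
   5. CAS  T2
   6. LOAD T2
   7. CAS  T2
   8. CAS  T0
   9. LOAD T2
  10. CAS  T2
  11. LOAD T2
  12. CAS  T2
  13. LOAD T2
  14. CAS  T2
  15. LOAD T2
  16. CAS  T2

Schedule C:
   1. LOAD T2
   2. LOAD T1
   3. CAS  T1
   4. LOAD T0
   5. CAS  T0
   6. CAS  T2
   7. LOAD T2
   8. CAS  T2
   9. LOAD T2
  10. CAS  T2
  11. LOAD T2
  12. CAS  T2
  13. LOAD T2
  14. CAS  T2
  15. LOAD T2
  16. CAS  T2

Tracing schedule A:
[1] T1.load  rd  (counter 5, T1.r 5)
[2] T0.load  rd  (counter 5, T0.r 5)
[3] T0.cas  hit  (counter 6, T0.r 5)
[4] T2.load  rd  (counter 6, T2.r 6)
[5] T1.cas  miss  (counter 6, T1.r 5)
[6] T2.cas  hit  (counter 7, T2.r 6)
[7] T2.load  rd  (counter 7, T2.r 7)
[8] T2.cas  hit  (counter 8, T2.r 7)
[9] T2.load  rd  (counter 8, T2.r 8)
[10] T2.cas  hit  (counter 9, T2.r 8)
[11] T2.load  rd  (counter 9, T2.r 9)
[12] T2.cas  hit  (counter 10, T2.r 9)
[13] T2.load  rd  (counter 10, T2.r 10)
[14] T2.cas  hit  (counter 11, T2.r 10)
[15] T2.load  rd  (counter 11, T2.r 11)
[16] T2.cas  hit  (counter 12, T2.r 11)

A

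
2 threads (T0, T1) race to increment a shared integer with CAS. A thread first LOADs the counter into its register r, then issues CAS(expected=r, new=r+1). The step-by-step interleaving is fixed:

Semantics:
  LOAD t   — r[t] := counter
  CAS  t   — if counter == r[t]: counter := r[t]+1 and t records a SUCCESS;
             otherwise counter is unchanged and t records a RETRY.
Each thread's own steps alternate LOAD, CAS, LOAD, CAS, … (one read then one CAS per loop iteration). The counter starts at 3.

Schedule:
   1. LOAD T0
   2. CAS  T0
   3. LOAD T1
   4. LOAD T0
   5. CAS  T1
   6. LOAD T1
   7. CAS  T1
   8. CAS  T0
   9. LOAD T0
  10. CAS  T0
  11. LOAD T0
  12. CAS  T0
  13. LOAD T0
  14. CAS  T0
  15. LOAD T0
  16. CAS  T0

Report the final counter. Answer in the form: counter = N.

   1) LOAD T0:  M=3  r_T0=3
   2) CAS  T0:  M=4  r_T0=3 ✓
   3) LOAD T1:  M=4  r_T1=4
   4) LOAD T0:  M=4  r_T0=4
   5) CAS  T1:  M=5  r_T1=4 ✓
   6) LOAD T1:  M=5  r_T1=5
   7) CAS  T1:  M=6  r_T1=5 ✓
   8) CAS  T0:  M=6  r_T0=4 ✗
   9) LOAD T0:  M=6  r_T0=6
  10) CAS  T0:  M=7  r_T0=6 ✓
  11) LOAD T0:  M=7  r_T0=7
  12) CAS  T0:  M=8  r_T0=7 ✓
  13) LOAD T0:  M=8  r_T0=8
  14) CAS  T0:  M=9  r_T0=8 ✓
  15) LOAD T0:  M=9  r_T0=9
  16) CAS  T0:  M=10  r_T0=9 ✓

counter = 10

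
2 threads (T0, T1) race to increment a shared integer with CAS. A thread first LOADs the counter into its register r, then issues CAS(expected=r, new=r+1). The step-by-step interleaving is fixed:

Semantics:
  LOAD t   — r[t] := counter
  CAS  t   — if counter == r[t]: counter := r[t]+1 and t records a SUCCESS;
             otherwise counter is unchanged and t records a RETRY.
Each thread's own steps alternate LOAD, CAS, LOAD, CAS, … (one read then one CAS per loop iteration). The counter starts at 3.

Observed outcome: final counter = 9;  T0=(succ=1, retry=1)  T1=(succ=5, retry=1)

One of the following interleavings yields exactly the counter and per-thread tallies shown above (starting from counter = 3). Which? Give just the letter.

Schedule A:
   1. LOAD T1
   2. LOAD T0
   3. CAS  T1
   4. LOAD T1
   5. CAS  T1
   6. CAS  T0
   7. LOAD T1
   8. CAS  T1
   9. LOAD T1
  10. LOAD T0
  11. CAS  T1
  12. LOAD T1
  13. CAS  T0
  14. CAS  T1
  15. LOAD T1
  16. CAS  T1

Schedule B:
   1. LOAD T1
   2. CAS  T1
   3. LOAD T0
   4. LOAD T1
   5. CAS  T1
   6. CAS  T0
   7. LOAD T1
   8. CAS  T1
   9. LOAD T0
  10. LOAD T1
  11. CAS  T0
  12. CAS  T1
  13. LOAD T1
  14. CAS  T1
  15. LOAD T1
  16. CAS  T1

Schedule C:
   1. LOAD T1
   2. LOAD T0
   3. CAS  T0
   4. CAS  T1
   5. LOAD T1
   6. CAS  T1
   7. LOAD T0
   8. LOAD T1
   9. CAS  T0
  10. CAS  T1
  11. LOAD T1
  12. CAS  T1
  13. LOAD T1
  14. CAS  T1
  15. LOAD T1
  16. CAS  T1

Tracing schedule B:
T1 LOAD — after: cnt=3, r=3 — load
T1 CAS — after: cnt=4, r=3 — ok
T0 LOAD — after: cnt=4, r=4 — load
T1 LOAD — after: cnt=4, r=4 — load
T1 CAS — after: cnt=5, r=4 — ok
T0 CAS — after: cnt=5, r=4 — retry
T1 LOAD — after: cnt=5, r=5 — load
T1 CAS — after: cnt=6, r=5 — ok
T0 LOAD — after: cnt=6, r=6 — load
T1 LOAD — after: cnt=6, r=6 — load
T0 CAS — after: cnt=7, r=6 — ok
T1 CAS — after: cnt=7, r=6 — retry
T1 LOAD — after: cnt=7, r=7 — load
T1 CAS — after: cnt=8, r=7 — ok
T1 LOAD — after: cnt=8, r=8 — load
T1 CAS — after: cnt=9, r=8 — ok

B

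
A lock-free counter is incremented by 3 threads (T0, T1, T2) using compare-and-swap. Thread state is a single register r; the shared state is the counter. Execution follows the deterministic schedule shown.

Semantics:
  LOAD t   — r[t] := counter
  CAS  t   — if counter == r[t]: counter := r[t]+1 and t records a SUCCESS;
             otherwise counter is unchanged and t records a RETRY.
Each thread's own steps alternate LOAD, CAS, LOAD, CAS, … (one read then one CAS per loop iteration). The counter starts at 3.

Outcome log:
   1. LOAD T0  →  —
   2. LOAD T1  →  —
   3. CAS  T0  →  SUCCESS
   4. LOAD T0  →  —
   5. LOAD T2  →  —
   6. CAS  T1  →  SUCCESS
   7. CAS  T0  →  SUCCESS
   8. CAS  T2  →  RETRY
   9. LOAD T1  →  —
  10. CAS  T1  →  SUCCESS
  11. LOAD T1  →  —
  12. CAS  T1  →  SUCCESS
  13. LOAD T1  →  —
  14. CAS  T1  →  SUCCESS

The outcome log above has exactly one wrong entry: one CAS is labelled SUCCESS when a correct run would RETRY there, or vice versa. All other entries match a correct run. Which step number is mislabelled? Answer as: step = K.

step = 6

Reference trace:
step 1: T0 LOAD ⇒ load; ctr=3 reg=3
step 2: T1 LOAD ⇒ load; ctr=3 reg=3
step 3: T0 CAS ⇒ ok; ctr=4 reg=3
step 4: T0 LOAD ⇒ load; ctr=4 reg=4
step 5: T2 LOAD ⇒ load; ctr=4 reg=4
step 6: T1 CAS ⇒ retry; ctr=4 reg=3
step 7: T0 CAS ⇒ ok; ctr=5 reg=4
step 8: T2 CAS ⇒ retry; ctr=5 reg=4
step 9: T1 LOAD ⇒ load; ctr=5 reg=5
step 10: T1 CAS ⇒ ok; ctr=6 reg=5
step 11: T1 LOAD ⇒ load; ctr=6 reg=6
step 12: T1 CAS ⇒ ok; ctr=7 reg=6
step 13: T1 LOAD ⇒ load; ctr=7 reg=7
step 14: T1 CAS ⇒ ok; ctr=8 reg=7
Log disagrees first at step 6.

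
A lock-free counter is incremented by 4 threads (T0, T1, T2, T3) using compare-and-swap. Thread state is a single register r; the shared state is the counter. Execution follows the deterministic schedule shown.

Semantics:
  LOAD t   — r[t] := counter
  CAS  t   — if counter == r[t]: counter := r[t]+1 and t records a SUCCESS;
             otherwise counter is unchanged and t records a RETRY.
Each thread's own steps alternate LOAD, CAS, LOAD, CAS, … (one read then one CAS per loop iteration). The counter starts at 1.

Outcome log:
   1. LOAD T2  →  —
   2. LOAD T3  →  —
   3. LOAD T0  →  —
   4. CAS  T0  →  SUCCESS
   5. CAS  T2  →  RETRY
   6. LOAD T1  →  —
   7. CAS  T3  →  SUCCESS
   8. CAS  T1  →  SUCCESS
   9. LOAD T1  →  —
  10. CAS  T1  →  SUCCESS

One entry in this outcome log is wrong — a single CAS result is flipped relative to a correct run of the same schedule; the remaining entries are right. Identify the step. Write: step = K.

step = 7

Correct run:
#1 T2 reads 1
#2 T3 reads 1
#3 T0 reads 1
#4 T0 CAS(1→2) writes; counter now 2
#5 T2 CAS(1→2) fails; counter now 2
#6 T1 reads 2
#7 T3 CAS(1→2) fails; counter now 2
#8 T1 CAS(2→3) writes; counter now 3
#9 T1 reads 3
#10 T1 CAS(3→4) writes; counter now 4
Flip is step 7.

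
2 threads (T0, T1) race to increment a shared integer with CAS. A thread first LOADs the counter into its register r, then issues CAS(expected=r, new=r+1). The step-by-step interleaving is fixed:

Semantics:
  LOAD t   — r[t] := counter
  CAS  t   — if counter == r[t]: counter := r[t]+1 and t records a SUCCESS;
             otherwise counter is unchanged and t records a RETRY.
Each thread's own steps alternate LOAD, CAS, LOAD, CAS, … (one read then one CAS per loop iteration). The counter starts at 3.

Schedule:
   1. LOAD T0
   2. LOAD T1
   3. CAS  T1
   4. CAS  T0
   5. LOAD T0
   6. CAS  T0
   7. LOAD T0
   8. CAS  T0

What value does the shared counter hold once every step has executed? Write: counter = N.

counter = 6

#1 T0 reads 3
#2 T1 reads 3
#3 T1 CAS(3→4) writes; counter now 4
#4 T0 CAS(3→4) fails; counter now 4
#5 T0 reads 4
#6 T0 CAS(4→5) writes; counter now 5
#7 T0 reads 5
#8 T0 CAS(5→6) writes; counter now 6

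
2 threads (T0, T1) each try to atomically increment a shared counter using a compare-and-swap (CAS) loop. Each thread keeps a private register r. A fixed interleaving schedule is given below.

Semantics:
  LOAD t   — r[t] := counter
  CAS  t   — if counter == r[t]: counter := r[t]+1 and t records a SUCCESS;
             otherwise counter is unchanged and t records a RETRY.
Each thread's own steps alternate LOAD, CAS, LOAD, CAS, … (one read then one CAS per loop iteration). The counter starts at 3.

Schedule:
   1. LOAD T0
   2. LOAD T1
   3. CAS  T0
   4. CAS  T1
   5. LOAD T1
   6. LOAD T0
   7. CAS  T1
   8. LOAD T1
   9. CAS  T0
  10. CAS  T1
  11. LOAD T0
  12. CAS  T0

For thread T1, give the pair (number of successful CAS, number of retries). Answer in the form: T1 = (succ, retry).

T1 = (2, 1)

step 1: T0 LOAD ⇒ load; ctr=3 reg=3
step 2: T1 LOAD ⇒ load; ctr=3 reg=3
step 3: T0 CAS ⇒ ok; ctr=4 reg=3
step 4: T1 CAS ⇒ retry; ctr=4 reg=3
step 5: T1 LOAD ⇒ load; ctr=4 reg=4
step 6: T0 LOAD ⇒ load; ctr=4 reg=4
step 7: T1 CAS ⇒ ok; ctr=5 reg=4
step 8: T1 LOAD ⇒ load; ctr=5 reg=5
step 9: T0 CAS ⇒ retry; ctr=5 reg=4
step 10: T1 CAS ⇒ ok; ctr=6 reg=5
step 11: T0 LOAD ⇒ load; ctr=6 reg=6
step 12: T0 CAS ⇒ ok; ctr=7 reg=6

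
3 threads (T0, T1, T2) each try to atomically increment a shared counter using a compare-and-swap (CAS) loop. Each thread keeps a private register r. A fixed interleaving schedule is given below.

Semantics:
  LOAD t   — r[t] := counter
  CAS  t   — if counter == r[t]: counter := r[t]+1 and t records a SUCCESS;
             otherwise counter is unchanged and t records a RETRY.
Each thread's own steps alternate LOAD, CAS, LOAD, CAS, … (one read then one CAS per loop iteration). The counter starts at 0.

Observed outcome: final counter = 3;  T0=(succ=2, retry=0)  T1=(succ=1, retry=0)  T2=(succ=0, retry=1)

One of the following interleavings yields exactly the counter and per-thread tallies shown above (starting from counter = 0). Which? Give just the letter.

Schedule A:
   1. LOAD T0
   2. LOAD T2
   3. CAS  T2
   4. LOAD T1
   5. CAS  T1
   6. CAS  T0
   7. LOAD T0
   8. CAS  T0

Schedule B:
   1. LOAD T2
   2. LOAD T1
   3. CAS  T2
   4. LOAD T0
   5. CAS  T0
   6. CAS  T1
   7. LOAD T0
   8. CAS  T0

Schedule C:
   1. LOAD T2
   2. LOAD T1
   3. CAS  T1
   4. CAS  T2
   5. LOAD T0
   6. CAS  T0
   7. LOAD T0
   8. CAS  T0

C

Tracing schedule C:
1. LOAD T2 → mem=0 r[T2]=0 [LOAD]
2. LOAD T1 → mem=0 r[T1]=0 [LOAD]
3. CAS T1 → mem=1 r[T1]=0 [OK]
4. CAS T2 → mem=1 r[T2]=0 [RETRY]
5. LOAD T0 → mem=1 r[T0]=1 [LOAD]
6. CAS T0 → mem=2 r[T0]=1 [OK]
7. LOAD T0 → mem=2 r[T0]=2 [LOAD]
8. CAS T0 → mem=3 r[T0]=2 [OK]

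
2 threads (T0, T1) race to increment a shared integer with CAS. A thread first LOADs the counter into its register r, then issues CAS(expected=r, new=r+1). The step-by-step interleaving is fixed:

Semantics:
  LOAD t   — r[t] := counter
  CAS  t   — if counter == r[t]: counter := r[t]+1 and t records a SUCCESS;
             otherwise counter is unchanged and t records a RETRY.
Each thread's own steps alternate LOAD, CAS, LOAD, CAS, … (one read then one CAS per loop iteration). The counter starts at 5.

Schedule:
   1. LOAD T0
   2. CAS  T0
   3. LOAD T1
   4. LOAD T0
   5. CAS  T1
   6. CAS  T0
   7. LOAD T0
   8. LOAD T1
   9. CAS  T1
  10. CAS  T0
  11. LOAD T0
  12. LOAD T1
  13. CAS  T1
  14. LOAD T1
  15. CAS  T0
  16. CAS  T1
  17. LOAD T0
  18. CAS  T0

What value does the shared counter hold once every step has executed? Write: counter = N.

counter = 11

#1 T0 reads 5
#2 T0 CAS(5→6) writes; counter now 6
#3 T1 reads 6
#4 T0 reads 6
#5 T1 CAS(6→7) writes; counter now 7
#6 T0 CAS(6→7) fails; counter now 7
#7 T0 reads 7
#8 T1 reads 7
#9 T1 CAS(7→8) writes; counter now 8
#10 T0 CAS(7→8) fails; counter now 8
#11 T0 reads 8
#12 T1 reads 8
#13 T1 CAS(8→9) writes; counter now 9
#14 T1 reads 9
#15 T0 CAS(8→9) fails; counter now 9
#16 T1 CAS(9→10) writes; counter now 10
#17 T0 reads 10
#18 T0 CAS(10→11) writes; counter now 11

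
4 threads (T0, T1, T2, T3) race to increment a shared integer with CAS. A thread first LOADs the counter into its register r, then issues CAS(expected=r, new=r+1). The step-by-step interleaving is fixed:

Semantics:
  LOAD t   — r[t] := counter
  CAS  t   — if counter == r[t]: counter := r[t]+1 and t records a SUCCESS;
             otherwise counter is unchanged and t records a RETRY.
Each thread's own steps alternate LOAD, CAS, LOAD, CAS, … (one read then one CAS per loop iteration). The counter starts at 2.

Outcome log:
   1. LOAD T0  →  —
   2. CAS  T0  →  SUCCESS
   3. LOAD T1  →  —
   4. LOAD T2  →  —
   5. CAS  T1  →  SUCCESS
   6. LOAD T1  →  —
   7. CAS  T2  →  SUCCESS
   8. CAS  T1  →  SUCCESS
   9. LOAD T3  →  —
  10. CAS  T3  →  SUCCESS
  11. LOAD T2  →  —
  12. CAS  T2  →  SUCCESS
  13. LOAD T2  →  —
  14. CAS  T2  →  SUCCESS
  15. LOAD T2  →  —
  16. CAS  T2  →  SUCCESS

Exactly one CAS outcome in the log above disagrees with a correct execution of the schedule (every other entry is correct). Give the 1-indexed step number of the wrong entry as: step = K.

step = 7

Reference trace:
   1) LOAD T0:  M=2  r_T0=2
   2) CAS  T0:  M=3  r_T0=2 ✓
   3) LOAD T1:  M=3  r_T1=3
   4) LOAD T2:  M=3  r_T2=3
   5) CAS  T1:  M=4  r_T1=3 ✓
   6) LOAD T1:  M=4  r_T1=4
   7) CAS  T2:  M=4  r_T2=3 ✗
   8) CAS  T1:  M=5  r_T1=4 ✓
   9) LOAD T3:  M=5  r_T3=5
  10) CAS  T3:  M=6  r_T3=5 ✓
  11) LOAD T2:  M=6  r_T2=6
  12) CAS  T2:  M=7  r_T2=6 ✓
  13) LOAD T2:  M=7  r_T2=7
  14) CAS  T2:  M=8  r_T2=7 ✓
  15) LOAD T2:  M=8  r_T2=8
  16) CAS  T2:  M=9  r_T2=8 ✓
Mismatch at 7.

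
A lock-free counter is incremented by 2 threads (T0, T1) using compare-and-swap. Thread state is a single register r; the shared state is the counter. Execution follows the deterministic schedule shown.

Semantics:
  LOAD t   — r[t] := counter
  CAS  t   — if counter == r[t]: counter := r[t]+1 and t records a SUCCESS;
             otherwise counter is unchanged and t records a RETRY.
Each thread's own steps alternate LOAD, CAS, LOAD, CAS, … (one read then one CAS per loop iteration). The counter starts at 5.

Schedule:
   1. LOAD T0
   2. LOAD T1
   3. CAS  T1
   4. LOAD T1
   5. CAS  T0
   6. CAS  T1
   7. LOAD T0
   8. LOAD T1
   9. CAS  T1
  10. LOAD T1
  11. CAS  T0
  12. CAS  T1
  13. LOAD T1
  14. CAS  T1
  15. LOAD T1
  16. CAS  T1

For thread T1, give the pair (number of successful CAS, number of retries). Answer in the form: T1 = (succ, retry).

T1 = (6, 0)

T0 LOAD — after: cnt=5, r=5 — load
T1 LOAD — after: cnt=5, r=5 — load
T1 CAS — after: cnt=6, r=5 — ok
T1 LOAD — after: cnt=6, r=6 — load
T0 CAS — after: cnt=6, r=5 — retry
T1 CAS — after: cnt=7, r=6 — ok
T0 LOAD — after: cnt=7, r=7 — load
T1 LOAD — after: cnt=7, r=7 — load
T1 CAS — after: cnt=8, r=7 — ok
T1 LOAD — after: cnt=8, r=8 — load
T0 CAS — after: cnt=8, r=7 — retry
T1 CAS — after: cnt=9, r=8 — ok
T1 LOAD — after: cnt=9, r=9 — load
T1 CAS — after: cnt=10, r=9 — ok
T1 LOAD — after: cnt=10, r=10 — load
T1 CAS — after: cnt=11, r=10 — ok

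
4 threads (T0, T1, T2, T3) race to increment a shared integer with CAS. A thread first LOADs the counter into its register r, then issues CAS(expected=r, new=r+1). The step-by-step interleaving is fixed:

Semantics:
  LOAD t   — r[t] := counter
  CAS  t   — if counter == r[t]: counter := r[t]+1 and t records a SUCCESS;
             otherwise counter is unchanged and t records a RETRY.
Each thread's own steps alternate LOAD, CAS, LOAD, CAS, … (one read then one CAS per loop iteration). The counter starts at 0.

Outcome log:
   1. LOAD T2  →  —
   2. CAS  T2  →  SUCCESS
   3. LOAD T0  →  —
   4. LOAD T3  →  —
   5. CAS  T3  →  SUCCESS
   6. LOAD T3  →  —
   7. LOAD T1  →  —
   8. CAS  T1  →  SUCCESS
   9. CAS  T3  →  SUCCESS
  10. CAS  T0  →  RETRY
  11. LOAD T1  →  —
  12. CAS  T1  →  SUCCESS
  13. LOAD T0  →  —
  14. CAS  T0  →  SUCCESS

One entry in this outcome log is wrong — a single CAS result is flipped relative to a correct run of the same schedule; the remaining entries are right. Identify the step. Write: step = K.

step = 9

Re-executing:
T2 LOAD — after: cnt=0, r=0 — load
T2 CAS — after: cnt=1, r=0 — ok
T0 LOAD — after: cnt=1, r=1 — load
T3 LOAD — after: cnt=1, r=1 — load
T3 CAS — after: cnt=2, r=1 — ok
T3 LOAD — after: cnt=2, r=2 — load
T1 LOAD — after: cnt=2, r=2 — load
T1 CAS — after: cnt=3, r=2 — ok
T3 CAS — after: cnt=3, r=2 — retry
T0 CAS — after: cnt=3, r=1 — retry
T1 LOAD — after: cnt=3, r=3 — load
T1 CAS — after: cnt=4, r=3 — ok
T0 LOAD — after: cnt=4, r=4 — load
T0 CAS — after: cnt=5, r=4 — ok
Mismatch at 9.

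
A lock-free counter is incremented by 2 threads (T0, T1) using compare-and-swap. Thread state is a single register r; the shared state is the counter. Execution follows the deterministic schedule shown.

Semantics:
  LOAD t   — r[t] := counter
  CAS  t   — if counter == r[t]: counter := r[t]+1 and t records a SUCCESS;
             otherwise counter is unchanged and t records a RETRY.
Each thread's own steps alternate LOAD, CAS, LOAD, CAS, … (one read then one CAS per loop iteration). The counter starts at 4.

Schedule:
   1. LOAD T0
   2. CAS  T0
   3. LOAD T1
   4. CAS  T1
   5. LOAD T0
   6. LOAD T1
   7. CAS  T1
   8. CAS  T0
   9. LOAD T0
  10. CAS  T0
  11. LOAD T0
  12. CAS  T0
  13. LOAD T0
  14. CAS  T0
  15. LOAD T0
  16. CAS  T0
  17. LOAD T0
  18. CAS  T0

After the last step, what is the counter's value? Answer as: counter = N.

counter = 12

[1] T0.load  rd  (counter 4, T0.r 4)
[2] T0.cas  hit  (counter 5, T0.r 4)
[3] T1.load  rd  (counter 5, T1.r 5)
[4] T1.cas  hit  (counter 6, T1.r 5)
[5] T0.load  rd  (counter 6, T0.r 6)
[6] T1.load  rd  (counter 6, T1.r 6)
[7] T1.cas  hit  (counter 7, T1.r 6)
[8] T0.cas  miss  (counter 7, T0.r 6)
[9] T0.load  rd  (counter 7, T0.r 7)
[10] T0.cas  hit  (counter 8, T0.r 7)
[11] T0.load  rd  (counter 8, T0.r 8)
[12] T0.cas  hit  (counter 9, T0.r 8)
[13] T0.load  rd  (counter 9, T0.r 9)
[14] T0.cas  hit  (counter 10, T0.r 9)
[15] T0.load  rd  (counter 10, T0.r 10)
[16] T0.cas  hit  (counter 11, T0.r 10)
[17] T0.load  rd  (counter 11, T0.r 11)
[18] T0.cas  hit  (counter 12, T0.r 11)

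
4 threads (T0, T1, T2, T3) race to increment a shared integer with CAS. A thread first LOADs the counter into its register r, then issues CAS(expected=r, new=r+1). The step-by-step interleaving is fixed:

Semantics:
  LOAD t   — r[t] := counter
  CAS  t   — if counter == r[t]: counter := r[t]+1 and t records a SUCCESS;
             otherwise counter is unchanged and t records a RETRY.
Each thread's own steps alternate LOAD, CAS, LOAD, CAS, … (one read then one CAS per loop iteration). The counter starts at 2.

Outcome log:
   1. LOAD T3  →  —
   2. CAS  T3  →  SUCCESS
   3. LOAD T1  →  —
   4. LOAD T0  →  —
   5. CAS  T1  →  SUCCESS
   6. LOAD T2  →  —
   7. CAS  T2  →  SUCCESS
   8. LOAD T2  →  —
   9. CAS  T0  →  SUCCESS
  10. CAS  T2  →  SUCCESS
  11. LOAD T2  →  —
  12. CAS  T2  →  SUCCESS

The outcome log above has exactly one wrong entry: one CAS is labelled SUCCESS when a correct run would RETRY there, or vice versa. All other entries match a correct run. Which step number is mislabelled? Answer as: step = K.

Correct run:
1. LOAD T3 → mem=2 r[T3]=2 [LOAD]
2. CAS T3 → mem=3 r[T3]=2 [OK]
3. LOAD T1 → mem=3 r[T1]=3 [LOAD]
4. LOAD T0 → mem=3 r[T0]=3 [LOAD]
5. CAS T1 → mem=4 r[T1]=3 [OK]
6. LOAD T2 → mem=4 r[T2]=4 [LOAD]
7. CAS T2 → mem=5 r[T2]=4 [OK]
8. LOAD T2 → mem=5 r[T2]=5 [LOAD]
9. CAS T0 → mem=5 r[T0]=3 [RETRY]
10. CAS T2 → mem=6 r[T2]=5 [OK]
11. LOAD T2 → mem=6 r[T2]=6 [LOAD]
12. CAS T2 → mem=7 r[T2]=6 [OK]
Mismatch at 9.

step = 9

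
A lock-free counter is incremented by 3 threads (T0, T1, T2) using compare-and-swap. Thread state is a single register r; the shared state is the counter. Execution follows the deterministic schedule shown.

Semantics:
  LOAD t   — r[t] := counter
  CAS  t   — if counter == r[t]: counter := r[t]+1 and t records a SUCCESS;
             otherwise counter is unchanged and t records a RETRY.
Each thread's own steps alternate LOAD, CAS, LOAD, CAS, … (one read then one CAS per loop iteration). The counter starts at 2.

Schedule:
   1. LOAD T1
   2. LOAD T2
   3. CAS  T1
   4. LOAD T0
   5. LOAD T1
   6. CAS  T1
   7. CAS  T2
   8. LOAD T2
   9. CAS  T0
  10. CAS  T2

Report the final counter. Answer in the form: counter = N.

[1] T1.load  rd  (counter 2, T1.r 2)
[2] T2.load  rd  (counter 2, T2.r 2)
[3] T1.cas  hit  (counter 3, T1.r 2)
[4] T0.load  rd  (counter 3, T0.r 3)
[5] T1.load  rd  (counter 3, T1.r 3)
[6] T1.cas  hit  (counter 4, T1.r 3)
[7] T2.cas  miss  (counter 4, T2.r 2)
[8] T2.load  rd  (counter 4, T2.r 4)
[9] T0.cas  miss  (counter 4, T0.r 3)
[10] T2.cas  hit  (counter 5, T2.r 4)

counter = 5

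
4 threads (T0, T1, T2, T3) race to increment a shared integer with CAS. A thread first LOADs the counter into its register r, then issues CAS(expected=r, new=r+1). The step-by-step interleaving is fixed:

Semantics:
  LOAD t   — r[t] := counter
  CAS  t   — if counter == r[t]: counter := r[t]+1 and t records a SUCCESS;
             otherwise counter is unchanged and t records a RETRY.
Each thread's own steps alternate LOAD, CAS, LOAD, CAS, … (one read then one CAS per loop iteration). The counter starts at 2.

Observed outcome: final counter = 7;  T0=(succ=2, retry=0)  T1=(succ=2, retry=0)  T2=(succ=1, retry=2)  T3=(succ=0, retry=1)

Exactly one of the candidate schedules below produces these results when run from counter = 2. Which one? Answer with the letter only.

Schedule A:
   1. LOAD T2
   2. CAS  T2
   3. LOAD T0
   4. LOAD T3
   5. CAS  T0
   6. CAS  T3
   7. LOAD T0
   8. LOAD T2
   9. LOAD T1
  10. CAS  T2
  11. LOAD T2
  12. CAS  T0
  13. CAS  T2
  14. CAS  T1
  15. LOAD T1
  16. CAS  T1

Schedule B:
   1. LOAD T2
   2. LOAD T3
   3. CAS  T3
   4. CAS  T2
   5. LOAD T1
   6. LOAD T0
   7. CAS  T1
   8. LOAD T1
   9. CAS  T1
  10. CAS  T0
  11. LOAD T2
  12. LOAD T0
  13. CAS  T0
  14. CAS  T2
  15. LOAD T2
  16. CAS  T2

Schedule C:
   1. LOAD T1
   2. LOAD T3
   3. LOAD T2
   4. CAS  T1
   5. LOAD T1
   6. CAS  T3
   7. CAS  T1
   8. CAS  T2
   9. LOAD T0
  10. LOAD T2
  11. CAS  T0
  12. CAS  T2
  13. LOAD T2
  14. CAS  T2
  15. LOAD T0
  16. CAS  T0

C

Tracing schedule C:
[1] T1.load  rd  (counter 2, T1.r 2)
[2] T3.load  rd  (counter 2, T3.r 2)
[3] T2.load  rd  (counter 2, T2.r 2)
[4] T1.cas  hit  (counter 3, T1.r 2)
[5] T1.load  rd  (counter 3, T1.r 3)
[6] T3.cas  miss  (counter 3, T3.r 2)
[7] T1.cas  hit  (counter 4, T1.r 3)
[8] T2.cas  miss  (counter 4, T2.r 2)
[9] T0.load  rd  (counter 4, T0.r 4)
[10] T2.load  rd  (counter 4, T2.r 4)
[11] T0.cas  hit  (counter 5, T0.r 4)
[12] T2.cas  miss  (counter 5, T2.r 4)
[13] T2.load  rd  (counter 5, T2.r 5)
[14] T2.cas  hit  (counter 6, T2.r 5)
[15] T0.load  rd  (counter 6, T0.r 6)
[16] T0.cas  hit  (counter 7, T0.r 6)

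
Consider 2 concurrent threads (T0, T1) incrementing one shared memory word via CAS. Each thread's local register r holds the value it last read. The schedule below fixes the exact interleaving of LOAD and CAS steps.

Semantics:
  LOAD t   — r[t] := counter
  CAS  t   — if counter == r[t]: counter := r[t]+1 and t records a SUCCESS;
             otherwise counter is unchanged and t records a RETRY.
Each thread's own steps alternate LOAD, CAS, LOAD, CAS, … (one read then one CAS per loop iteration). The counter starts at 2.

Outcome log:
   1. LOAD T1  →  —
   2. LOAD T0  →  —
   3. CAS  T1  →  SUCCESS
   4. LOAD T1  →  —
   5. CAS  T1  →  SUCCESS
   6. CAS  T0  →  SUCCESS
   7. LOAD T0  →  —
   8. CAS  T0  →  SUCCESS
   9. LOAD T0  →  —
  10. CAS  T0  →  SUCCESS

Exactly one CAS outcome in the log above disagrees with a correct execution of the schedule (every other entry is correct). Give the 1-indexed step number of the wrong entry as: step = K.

step = 6

Re-executing:
step 1: T1 LOAD ⇒ load; ctr=2 reg=2
step 2: T0 LOAD ⇒ load; ctr=2 reg=2
step 3: T1 CAS ⇒ ok; ctr=3 reg=2
step 4: T1 LOAD ⇒ load; ctr=3 reg=3
step 5: T1 CAS ⇒ ok; ctr=4 reg=3
step 6: T0 CAS ⇒ retry; ctr=4 reg=2
step 7: T0 LOAD ⇒ load; ctr=4 reg=4
step 8: T0 CAS ⇒ ok; ctr=5 reg=4
step 9: T0 LOAD ⇒ load; ctr=5 reg=5
step 10: T0 CAS ⇒ ok; ctr=6 reg=5
Log disagrees first at step 6.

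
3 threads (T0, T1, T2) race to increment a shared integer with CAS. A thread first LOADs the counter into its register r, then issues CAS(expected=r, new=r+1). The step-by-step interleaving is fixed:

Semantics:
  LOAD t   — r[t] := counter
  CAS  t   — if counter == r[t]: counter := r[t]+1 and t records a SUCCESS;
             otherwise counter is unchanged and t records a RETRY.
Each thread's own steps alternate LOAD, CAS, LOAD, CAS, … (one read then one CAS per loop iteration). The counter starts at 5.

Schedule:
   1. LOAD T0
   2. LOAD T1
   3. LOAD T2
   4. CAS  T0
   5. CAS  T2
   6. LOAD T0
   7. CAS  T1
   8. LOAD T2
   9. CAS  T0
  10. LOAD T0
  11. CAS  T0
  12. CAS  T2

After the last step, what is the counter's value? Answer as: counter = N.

[1] T0.load  rd  (counter 5, T0.r 5)
[2] T1.load  rd  (counter 5, T1.r 5)
[3] T2.load  rd  (counter 5, T2.r 5)
[4] T0.cas  hit  (counter 6, T0.r 5)
[5] T2.cas  miss  (counter 6, T2.r 5)
[6] T0.load  rd  (counter 6, T0.r 6)
[7] T1.cas  miss  (counter 6, T1.r 5)
[8] T2.load  rd  (counter 6, T2.r 6)
[9] T0.cas  hit  (counter 7, T0.r 6)
[10] T0.load  rd  (counter 7, T0.r 7)
[11] T0.cas  hit  (counter 8, T0.r 7)
[12] T2.cas  miss  (counter 8, T2.r 6)

counter = 8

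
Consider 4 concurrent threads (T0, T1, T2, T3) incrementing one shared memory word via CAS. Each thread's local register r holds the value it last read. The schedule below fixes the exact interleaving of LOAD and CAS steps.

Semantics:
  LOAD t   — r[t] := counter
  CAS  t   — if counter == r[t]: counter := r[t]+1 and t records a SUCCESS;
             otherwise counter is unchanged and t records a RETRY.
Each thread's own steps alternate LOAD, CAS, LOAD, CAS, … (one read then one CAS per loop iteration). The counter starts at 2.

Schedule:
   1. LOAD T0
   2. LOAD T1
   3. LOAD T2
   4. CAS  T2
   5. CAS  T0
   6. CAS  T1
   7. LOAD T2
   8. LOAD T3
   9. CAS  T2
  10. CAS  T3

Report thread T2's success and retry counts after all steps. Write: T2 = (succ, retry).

T0 LOAD — after: cnt=2, r=2 — load
T1 LOAD — after: cnt=2, r=2 — load
T2 LOAD — after: cnt=2, r=2 — load
T2 CAS — after: cnt=3, r=2 — ok
T0 CAS — after: cnt=3, r=2 — retry
T1 CAS — after: cnt=3, r=2 — retry
T2 LOAD — after: cnt=3, r=3 — load
T3 LOAD — after: cnt=3, r=3 — load
T2 CAS — after: cnt=4, r=3 — ok
T3 CAS — after: cnt=4, r=3 — retry

T2 = (2, 0)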